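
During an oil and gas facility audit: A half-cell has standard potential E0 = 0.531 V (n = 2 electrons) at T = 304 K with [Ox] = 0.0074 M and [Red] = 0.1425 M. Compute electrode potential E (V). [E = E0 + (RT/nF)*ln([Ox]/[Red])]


Apply the Nernst equation: E = E0 + (RT/nF)*ln([Ox]/[Red])
Step 1: RT/nF = 8.314*304/(2*96485) = 0.01309766 V
Step 2: [Ox]/[Red] = 0.0074/0.1425 = 0.05193
Step 3: ln(0.05193) = -2.957859
Step 4: correction = 0.01309766 * -2.957859 = -0.039 V
E = 0.531 + -0.039 = 0.492 V

0.492 V


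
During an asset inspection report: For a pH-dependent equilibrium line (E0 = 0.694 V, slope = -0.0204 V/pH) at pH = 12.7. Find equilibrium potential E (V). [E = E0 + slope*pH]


Apply the Pourbaix line equation: E = E0 + slope*pH
E = 0.694 + (-0.0204)*12.7 = 0.694 + (-0.25908) = 0.43492 V
Rounded to 3 decimal places: E = 0.435 V

0.435 V


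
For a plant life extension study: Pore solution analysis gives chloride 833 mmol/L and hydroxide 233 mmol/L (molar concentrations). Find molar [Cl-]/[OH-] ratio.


Threshold parameter = [Cl-] / [OH-] (molar basis; both in mmol/L, so units cancel)
Ratio = 833 / 233 = 3.58

3.58


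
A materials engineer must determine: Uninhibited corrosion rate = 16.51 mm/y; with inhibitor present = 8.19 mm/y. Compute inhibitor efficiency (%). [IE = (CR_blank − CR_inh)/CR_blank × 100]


Apply the inhibitor-efficiency definition: IE = (CR_blank − CR_inh)/CR_blank × 100
IE = (16.51 − 8.19) / 16.51 × 100
IE = 8.32 / 16.51 × 100 = 50.4 %

50.4 %


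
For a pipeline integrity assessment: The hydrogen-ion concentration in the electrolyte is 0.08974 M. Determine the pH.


pH = −log10[H+]
pH = −log10(0.08974) = 1.05

1.05


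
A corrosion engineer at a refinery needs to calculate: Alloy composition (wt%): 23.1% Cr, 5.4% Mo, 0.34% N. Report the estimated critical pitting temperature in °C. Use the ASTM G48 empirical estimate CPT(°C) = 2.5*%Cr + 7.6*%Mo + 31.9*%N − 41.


Apply the ASTM G48 empirical CPT estimate: CPT(°C) = 2.5*%Cr + 7.6*%Mo + 31.9*%N − 41
2.5*23.1 = 57.75; 7.6*5.4 = 41.04; 31.9*0.34 = 10.846
CPT = 57.75 + 41.04 + 10.846 − 41 = 68.636 °C
Rounded to 0.1 °C: CPT ≈ 68.6 °C

68.6 °C


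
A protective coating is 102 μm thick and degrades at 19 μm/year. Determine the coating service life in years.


Service life = thickness / degradation rate
Life = 102 / 19 = 5.4 years

5.4 years


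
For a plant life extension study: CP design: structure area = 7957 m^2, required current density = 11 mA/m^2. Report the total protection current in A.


I = area * current density, then convert mA → A (÷1000)
I = 7957 * 11 / 1000 = 87.53 A

87.53 A


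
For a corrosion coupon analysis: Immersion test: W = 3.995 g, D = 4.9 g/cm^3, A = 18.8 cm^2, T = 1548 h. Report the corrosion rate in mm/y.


Apply the mm/y weight-loss relation: CR = 87600 * W / (D * A * T)
Numerator: 87600 * 3.995 = 349962.0
Denominator: 4.9 * 18.8 * 1548 = 142601.76
CR = 349962.0 / 142601.76 = 2.45412 mm/y

2.45412 mm/y


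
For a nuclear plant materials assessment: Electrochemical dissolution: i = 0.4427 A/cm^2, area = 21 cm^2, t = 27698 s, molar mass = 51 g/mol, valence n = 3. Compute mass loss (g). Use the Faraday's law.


Apply Faraday's law: m = i*A*t*M / (n*F)
Total charge passed Q = i*A*t = 0.4427*21*27698 = 257499.9966 C
m = Q*M/(n*F) = 257499.9966*51/(3*96485) = 45.3697 g

45.3697 g


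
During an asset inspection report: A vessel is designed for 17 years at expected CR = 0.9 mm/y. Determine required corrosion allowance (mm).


Corrosion allowance = CR × design life
CA = 0.9 * 17 = 15.3 mm

15.3 mm


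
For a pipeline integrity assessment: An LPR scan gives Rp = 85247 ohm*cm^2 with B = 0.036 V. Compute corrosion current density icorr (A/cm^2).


Apply the Stern-Geary relation: icorr = B / Rp
icorr = 0.036 / 85247 = 4.223×10^-7 A/cm^2

4.223×10^-7 A/cm^2


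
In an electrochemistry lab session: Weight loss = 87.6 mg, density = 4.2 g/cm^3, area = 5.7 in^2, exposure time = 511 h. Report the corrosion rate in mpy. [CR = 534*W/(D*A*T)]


Apply the mpy weight-loss relation: CR = 534 * W / (D * A * T)
Numerator: 534 * 87.6 = 46778.4
Denominator: 4.2 * 5.7 * 511 = 12233.34
CR = 46778.4 / 12233.34 = 3.82385 mpy

3.82385 mpy


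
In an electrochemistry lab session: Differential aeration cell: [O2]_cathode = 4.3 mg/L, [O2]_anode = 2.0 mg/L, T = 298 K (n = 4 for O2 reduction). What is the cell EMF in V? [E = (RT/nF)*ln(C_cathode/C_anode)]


Apply the Nernst concentration-cell relation: E = (RT/nF)*ln(C_cathode/C_anode)
RT/nF = 8.314*298/(4*96485) = 0.00641958 V
ln(4.3/2.0) = 0.76547
E = 0.00641958 * 0.76547 = 0.00491 V

0.00491 V


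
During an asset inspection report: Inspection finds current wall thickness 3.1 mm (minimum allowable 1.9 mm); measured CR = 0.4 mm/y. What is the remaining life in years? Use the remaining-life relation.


Apply the remaining-life relation: RL = (t_current − t_min) / CR
RL = (3.1 − 1.9) / 0.4 = 1.2 / 0.4 = 3.0 years

3.0 years


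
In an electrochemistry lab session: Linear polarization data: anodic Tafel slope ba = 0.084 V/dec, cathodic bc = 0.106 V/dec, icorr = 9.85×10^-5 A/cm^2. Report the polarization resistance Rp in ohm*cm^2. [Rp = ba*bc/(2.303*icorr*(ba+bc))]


Apply the Stern-Geary equation: Rp = ba*bc / (2.303*icorr*(ba+bc))
ba*bc = 0.084*0.106 = 0.008904
ba+bc = 0.19; 2.303*icorr*(ba+bc) = 2.303*9.85×10^-5*0.19 = 4.3100645×10^-5
Rp = 0.008904 / 4.3100645×10^-5 = 206.6 ohm*cm^2

206.6 ohm*cm^2


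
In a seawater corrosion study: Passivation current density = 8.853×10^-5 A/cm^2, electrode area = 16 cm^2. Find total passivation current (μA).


I = i_pass * A, then convert A → μA (×10^6)
I = 8.853×10^-5 * 16 * 10^6 = 1416.48 μA

1416.48 μA


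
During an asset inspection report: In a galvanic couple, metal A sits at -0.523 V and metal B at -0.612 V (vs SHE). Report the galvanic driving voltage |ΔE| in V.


Driving voltage is the absolute potential difference.
|ΔE| = |-0.523 − (-0.612)| = 0.089 V

0.089 V


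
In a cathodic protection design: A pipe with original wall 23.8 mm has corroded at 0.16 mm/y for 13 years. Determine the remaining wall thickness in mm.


Remaining wall = original − CR × time
t = 23.8 − 0.16*13 = 23.8 − 2.08 = 21.72 mm

21.72 mm


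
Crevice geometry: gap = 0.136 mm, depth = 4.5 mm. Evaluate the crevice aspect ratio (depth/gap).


Aspect ratio = depth / gap
Ratio = 4.5 / 0.136 = 33.1

33.1


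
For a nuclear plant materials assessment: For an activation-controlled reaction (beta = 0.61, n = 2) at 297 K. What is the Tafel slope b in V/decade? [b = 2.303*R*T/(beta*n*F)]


Apply the Tafel slope relation: b = 2.303*R*T/(beta*n*F)
Numerator: 2.303 * 8.314 * 297 = 5686.7
Denominator: 0.61 * 2 * 96485 = 117711.7
b = 5686.7 / 117711.7 = 0.048 V/decade

0.048 V/decade


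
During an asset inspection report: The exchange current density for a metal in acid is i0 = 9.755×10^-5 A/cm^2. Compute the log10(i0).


i0 = 9.755×10^-5 A/cm^2
log10(i0) = -4.011

-4.011


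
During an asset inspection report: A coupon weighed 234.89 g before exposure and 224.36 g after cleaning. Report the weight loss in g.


Weight loss = initial − final
WL = 234.89 − 224.36 = 10.53 g

10.53 g


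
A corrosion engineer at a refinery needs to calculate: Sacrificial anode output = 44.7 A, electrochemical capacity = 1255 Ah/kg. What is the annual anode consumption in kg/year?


Annual consumption = current * hours per year / capacity
Rate = 44.7 * 8760 / 1255 = 312.0 kg/year

312.0 kg/year


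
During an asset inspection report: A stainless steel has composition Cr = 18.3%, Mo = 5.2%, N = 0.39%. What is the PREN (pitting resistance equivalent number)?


Apply the PREN formula: PREN = Cr + 3.3*Mo + 16*N
PREN = 18.3 + 3.3*5.2 + 16*0.39
PREN = 18.3 + 17.16 + 6.24 = 41.7

41.7


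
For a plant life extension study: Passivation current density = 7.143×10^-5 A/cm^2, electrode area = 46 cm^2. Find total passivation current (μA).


I = i_pass * A, then convert A → μA (×10^6)
I = 7.143×10^-5 * 46 * 10^6 = 3285.78 μA

3285.78 μA


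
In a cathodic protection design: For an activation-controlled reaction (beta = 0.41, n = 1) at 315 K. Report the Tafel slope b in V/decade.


Apply the Tafel slope relation: b = 2.303*R*T/(beta*n*F)
Numerator: 2.303 * 8.314 * 315 = 6031.35
Denominator: 0.41 * 1 * 96485 = 39558.85
b = 6031.35 / 39558.85 = 0.152 V/decade

0.152 V/decade


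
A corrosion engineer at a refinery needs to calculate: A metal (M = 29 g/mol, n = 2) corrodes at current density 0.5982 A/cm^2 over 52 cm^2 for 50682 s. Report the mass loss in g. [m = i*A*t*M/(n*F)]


Apply Faraday's law: m = i*A*t*M / (n*F)
Total charge passed Q = i*A*t = 0.5982*52*50682 = 1576534.5648 C
m = Q*M/(n*F) = 1576534.5648*29/(2*96485) = 236.9254 g

236.9254 g


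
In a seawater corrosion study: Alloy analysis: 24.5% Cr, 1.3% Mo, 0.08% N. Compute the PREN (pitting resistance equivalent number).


Apply the PREN formula: PREN = Cr + 3.3*Mo + 16*N
PREN = 24.5 + 3.3*1.3 + 16*0.08
PREN = 24.5 + 4.29 + 1.28 = 30.07

30.07


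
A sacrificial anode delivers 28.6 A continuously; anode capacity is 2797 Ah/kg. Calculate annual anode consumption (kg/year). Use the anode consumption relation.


Annual consumption = current * hours per year / capacity
Rate = 28.6 * 8760 / 2797 = 89.6 kg/year

89.6 kg/year


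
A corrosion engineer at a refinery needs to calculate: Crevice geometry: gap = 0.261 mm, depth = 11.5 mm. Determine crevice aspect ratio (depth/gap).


Aspect ratio = depth / gap
Ratio = 11.5 / 0.261 = 44.1

44.1


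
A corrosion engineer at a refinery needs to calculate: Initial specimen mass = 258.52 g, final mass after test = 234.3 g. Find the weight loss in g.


Weight loss = initial − final
WL = 258.52 − 234.3 = 24.22 g

24.22 g


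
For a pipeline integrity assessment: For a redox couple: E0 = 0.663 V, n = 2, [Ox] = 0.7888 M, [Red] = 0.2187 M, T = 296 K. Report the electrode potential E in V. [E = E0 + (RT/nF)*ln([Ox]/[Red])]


Apply the Nernst equation: E = E0 + (RT/nF)*ln([Ox]/[Red])
Step 1: RT/nF = 8.314*296/(2*96485) = 0.01275299 V
Step 2: [Ox]/[Red] = 0.7888/0.2187 = 3.606767
Step 3: ln(3.606767) = 1.282812
Step 4: correction = 0.01275299 * 1.282812 = 0.0164 V
E = 0.663 + 0.0164 = 0.6794 V

0.6794 V


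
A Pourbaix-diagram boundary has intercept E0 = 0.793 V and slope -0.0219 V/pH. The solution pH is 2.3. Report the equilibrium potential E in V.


Apply the Pourbaix line equation: E = E0 + slope*pH
E = 0.793 + (-0.0219)*2.3 = 0.793 + (-0.05037) = 0.74263 V
Rounded to 4 decimal places: E = 0.7426 V

0.7426 V


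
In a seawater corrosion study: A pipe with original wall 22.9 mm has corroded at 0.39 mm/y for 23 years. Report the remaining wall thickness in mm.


Remaining wall = original − CR × time
t = 22.9 − 0.39*23 = 22.9 − 8.97 = 13.93 mm

13.93 mm


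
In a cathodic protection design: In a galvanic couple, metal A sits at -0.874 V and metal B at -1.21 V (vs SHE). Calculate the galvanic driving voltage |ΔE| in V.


Driving voltage is the absolute potential difference.
|ΔE| = |-0.874 − (-1.21)| = 0.336 V

0.336 V


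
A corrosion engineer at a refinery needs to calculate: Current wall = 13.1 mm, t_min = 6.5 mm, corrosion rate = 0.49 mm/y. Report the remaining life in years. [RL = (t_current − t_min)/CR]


Apply the remaining-life relation: RL = (t_current − t_min) / CR
RL = (13.1 − 6.5) / 0.49 = 6.6 / 0.49 = 13.5 years

13.5 years


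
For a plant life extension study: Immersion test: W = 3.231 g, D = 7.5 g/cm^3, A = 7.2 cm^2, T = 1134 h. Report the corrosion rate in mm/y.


Apply the mm/y weight-loss relation: CR = 87600 * W / (D * A * T)
Numerator: 87600 * 3.231 = 283035.6
Denominator: 7.5 * 7.2 * 1134 = 61236.0
CR = 283035.6 / 61236.0 = 4.622046 mm/y

4.622046 mm/y


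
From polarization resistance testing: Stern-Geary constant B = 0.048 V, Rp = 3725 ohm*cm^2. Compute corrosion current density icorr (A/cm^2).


Apply the Stern-Geary relation: icorr = B / Rp
icorr = 0.048 / 3725 = 1.289×10^-5 A/cm^2

1.289×10^-5 A/cm^2


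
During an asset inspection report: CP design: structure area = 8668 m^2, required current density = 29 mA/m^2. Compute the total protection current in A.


I = area * current density, then convert mA → A (÷1000)
I = 8668 * 29 / 1000 = 251.37 A

251.37 A


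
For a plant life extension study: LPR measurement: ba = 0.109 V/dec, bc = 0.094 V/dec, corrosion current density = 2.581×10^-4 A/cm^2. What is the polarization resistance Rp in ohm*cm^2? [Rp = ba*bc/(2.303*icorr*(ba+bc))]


Apply the Stern-Geary equation: Rp = ba*bc / (2.303*icorr*(ba+bc))
ba*bc = 0.109*0.094 = 0.010246
ba+bc = 0.203; 2.303*icorr*(ba+bc) = 2.303*2.581×10^-4*0.203 = 1.2066407×10^-4
Rp = 0.010246 / 1.2066407×10^-4 = 84.9 ohm*cm^2

84.9 ohm*cm^2


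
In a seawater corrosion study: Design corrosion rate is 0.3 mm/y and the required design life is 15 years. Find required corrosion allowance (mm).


Corrosion allowance = CR × design life
CA = 0.3 * 15 = 4.5 mm

4.5 mm


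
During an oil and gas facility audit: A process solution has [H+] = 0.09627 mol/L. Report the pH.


pH = −log10[H+]
pH = −log10(0.09627) = 1.02

1.02


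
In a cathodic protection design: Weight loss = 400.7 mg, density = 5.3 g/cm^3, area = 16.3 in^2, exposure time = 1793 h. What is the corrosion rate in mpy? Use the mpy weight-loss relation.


Apply the mpy weight-loss relation: CR = 534 * W / (D * A * T)
Numerator: 534 * 400.7 = 213973.8
Denominator: 5.3 * 16.3 * 1793 = 154897.27
CR = 213973.8 / 154897.27 = 1.38139 mpy

1.38139 mpy


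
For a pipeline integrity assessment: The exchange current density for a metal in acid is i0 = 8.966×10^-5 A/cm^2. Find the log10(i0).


i0 = 8.966×10^-5 A/cm^2
log10(i0) = -4.047

-4.047


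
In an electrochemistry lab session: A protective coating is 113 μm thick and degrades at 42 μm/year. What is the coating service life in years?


Service life = thickness / degradation rate
Life = 113 / 42 = 2.7 years

2.7 years


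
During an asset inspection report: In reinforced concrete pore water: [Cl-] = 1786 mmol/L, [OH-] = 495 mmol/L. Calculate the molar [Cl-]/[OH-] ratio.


Threshold parameter = [Cl-] / [OH-] (molar basis; both in mmol/L, so units cancel)
Ratio = 1786 / 495 = 3.61

3.61


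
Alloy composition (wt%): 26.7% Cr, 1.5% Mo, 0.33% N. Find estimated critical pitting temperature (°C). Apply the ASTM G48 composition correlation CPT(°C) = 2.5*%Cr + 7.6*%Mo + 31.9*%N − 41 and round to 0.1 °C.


Apply the ASTM G48 empirical CPT estimate: CPT(°C) = 2.5*%Cr + 7.6*%Mo + 31.9*%N − 41
2.5*26.7 = 66.75; 7.6*1.5 = 11.4; 31.9*0.33 = 10.527
CPT = 66.75 + 11.4 + 10.527 − 41 = 47.677 °C
Rounded to 0.1 °C: CPT ≈ 47.7 °C

47.7 °C


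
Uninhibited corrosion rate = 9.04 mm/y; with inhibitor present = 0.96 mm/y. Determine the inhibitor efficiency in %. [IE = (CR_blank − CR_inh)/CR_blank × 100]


Apply the inhibitor-efficiency definition: IE = (CR_blank − CR_inh)/CR_blank × 100
IE = (9.04 − 0.96) / 9.04 × 100
IE = 8.08 / 9.04 × 100 = 89.4 %

89.4 %


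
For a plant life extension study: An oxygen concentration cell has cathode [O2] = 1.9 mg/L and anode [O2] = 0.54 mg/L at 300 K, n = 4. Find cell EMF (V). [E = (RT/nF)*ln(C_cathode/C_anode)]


Apply the Nernst concentration-cell relation: E = (RT/nF)*ln(C_cathode/C_anode)
RT/nF = 8.314*300/(4*96485) = 0.00646266 V
ln(1.9/0.54) = 1.25804
E = 0.00646266 * 1.25804 = 0.00813 V

0.00813 V


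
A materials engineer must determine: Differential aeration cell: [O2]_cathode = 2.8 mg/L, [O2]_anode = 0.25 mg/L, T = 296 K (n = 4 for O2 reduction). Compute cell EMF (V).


Apply the Nernst concentration-cell relation: E = (RT/nF)*ln(C_cathode/C_anode)
RT/nF = 8.314*296/(4*96485) = 0.00637649 V
ln(2.8/0.25) = 2.41591
E = 0.00637649 * 2.41591 = 0.01541 V

0.01541 V


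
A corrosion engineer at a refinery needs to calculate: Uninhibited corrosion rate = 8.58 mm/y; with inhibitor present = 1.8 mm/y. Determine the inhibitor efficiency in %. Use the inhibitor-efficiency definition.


Apply the inhibitor-efficiency definition: IE = (CR_blank − CR_inh)/CR_blank × 100
IE = (8.58 − 1.8) / 8.58 × 100
IE = 6.78 / 8.58 × 100 = 79.0 %

79.0 %


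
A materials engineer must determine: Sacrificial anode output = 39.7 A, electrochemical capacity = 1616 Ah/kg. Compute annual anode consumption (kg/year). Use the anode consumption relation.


Annual consumption = current * hours per year / capacity
Rate = 39.7 * 8760 / 1616 = 215.2 kg/year

215.2 kg/year


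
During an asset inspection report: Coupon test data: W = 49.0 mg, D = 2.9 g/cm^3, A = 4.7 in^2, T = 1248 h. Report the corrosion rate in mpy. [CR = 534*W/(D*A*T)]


Apply the mpy weight-loss relation: CR = 534 * W / (D * A * T)
Numerator: 534 * 49.0 = 26166.0
Denominator: 2.9 * 4.7 * 1248 = 17010.24
CR = 26166.0 / 17010.24 = 1.5382 mpy

1.5382 mpy


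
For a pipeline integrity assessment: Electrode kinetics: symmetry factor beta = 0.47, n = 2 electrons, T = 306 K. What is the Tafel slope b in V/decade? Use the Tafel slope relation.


Apply the Tafel slope relation: b = 2.303*R*T/(beta*n*F)
Numerator: 2.303 * 8.314 * 306 = 5859.03
Denominator: 0.47 * 2 * 96485 = 90695.9
b = 5859.03 / 90695.9 = 0.065 V/decade

0.065 V/decade


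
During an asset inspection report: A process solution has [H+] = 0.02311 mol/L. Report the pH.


pH = −log10[H+]
pH = −log10(0.02311) = 1.64

1.64


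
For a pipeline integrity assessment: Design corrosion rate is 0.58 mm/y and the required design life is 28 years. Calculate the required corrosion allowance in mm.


Corrosion allowance = CR × design life
CA = 0.58 * 28 = 16.24 mm

16.24 mm


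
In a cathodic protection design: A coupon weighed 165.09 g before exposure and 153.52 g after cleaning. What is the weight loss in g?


Weight loss = initial − final
WL = 165.09 − 153.52 = 11.57 g

11.57 g


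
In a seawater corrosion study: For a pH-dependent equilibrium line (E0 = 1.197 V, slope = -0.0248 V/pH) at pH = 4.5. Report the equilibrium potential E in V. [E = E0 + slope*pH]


Apply the Pourbaix line equation: E = E0 + slope*pH
E = 1.197 + (-0.0248)*4.5 = 1.197 + (-0.1116) = 1.0854 V
Rounded to 4 decimal places: E = 1.0854 V

1.0854 V


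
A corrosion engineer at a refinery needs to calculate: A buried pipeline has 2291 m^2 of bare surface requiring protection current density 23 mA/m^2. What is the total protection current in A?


I = area * current density, then convert mA → A (÷1000)
I = 2291 * 23 / 1000 = 52.69 A

52.69 A


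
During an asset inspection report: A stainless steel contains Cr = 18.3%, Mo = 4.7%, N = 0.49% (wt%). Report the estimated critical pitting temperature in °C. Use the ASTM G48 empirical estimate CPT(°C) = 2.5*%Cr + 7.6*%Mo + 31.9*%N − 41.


Apply the ASTM G48 empirical CPT estimate: CPT(°C) = 2.5*%Cr + 7.6*%Mo + 31.9*%N − 41
2.5*18.3 = 45.75; 7.6*4.7 = 35.72; 31.9*0.49 = 15.631
CPT = 45.75 + 35.72 + 15.631 − 41 = 56.101 °C
Rounded to 0.1 °C: CPT ≈ 56.1 °C

56.1 °C


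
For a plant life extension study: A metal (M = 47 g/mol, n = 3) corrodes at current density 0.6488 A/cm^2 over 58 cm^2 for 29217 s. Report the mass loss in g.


Apply Faraday's law: m = i*A*t*M / (n*F)
Total charge passed Q = i*A*t = 0.6488*58*29217 = 1099447.3968 C
m = Q*M/(n*F) = 1099447.3968*47/(3*96485) = 178.5218 g

178.5218 g


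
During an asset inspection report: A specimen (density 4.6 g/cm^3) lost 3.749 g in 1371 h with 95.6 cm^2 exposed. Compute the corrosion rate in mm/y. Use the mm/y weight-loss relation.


Apply the mm/y weight-loss relation: CR = 87600 * W / (D * A * T)
Numerator: 87600 * 3.749 = 328412.4
Denominator: 4.6 * 95.6 * 1371 = 602910.96
CR = 328412.4 / 602910.96 = 0.5447 mm/y

0.5447 mm/y


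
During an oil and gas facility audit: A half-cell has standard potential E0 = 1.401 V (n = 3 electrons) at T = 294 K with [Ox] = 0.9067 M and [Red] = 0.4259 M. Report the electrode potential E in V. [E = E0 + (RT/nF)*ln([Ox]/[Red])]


Apply the Nernst equation: E = E0 + (RT/nF)*ln([Ox]/[Red])
Step 1: RT/nF = 8.314*294/(3*96485) = 0.00844455 V
Step 2: [Ox]/[Red] = 0.9067/0.4259 = 2.128903
Step 3: ln(2.128903) = 0.755607
Step 4: correction = 0.00844455 * 0.755607 = 0.0064 V
E = 1.401 + 0.0064 = 1.4074 V

1.4074 V


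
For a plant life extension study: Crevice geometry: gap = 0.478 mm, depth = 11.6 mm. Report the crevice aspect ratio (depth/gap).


Aspect ratio = depth / gap
Ratio = 11.6 / 0.478 = 24.3

24.3


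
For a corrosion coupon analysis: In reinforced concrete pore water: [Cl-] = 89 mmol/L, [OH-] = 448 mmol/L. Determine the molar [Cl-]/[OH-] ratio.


Threshold parameter = [Cl-] / [OH-] (molar basis; both in mmol/L, so units cancel)
Ratio = 89 / 448 = 0.2

0.2


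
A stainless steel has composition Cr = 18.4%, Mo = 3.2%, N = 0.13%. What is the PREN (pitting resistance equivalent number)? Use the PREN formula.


Apply the PREN formula: PREN = Cr + 3.3*Mo + 16*N
PREN = 18.4 + 3.3*3.2 + 16*0.13
PREN = 18.4 + 10.56 + 2.08 = 31.04

31.04


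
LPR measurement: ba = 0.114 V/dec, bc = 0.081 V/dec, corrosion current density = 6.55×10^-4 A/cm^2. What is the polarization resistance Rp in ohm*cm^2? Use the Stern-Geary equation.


Apply the Stern-Geary equation: Rp = ba*bc / (2.303*icorr*(ba+bc))
ba*bc = 0.114*0.081 = 0.009234
ba+bc = 0.195; 2.303*icorr*(ba+bc) = 2.303*6.55×10^-4*0.195 = 2.9415067×10^-4
Rp = 0.009234 / 2.9415067×10^-4 = 31.4 ohm*cm^2

31.4 ohm*cm^2


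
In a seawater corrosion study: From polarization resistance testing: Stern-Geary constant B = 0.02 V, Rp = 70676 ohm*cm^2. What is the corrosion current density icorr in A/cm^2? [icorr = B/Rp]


Apply the Stern-Geary relation: icorr = B / Rp
icorr = 0.02 / 70676 = 2.83×10^-7 A/cm^2

2.83×10^-7 A/cm^2


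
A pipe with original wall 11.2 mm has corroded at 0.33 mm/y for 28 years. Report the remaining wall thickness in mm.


Remaining wall = original − CR × time
t = 11.2 − 0.33*28 = 11.2 − 9.24 = 1.96 mm

1.96 mm


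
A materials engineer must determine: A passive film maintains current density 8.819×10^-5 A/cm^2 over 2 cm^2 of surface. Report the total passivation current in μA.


I = i_pass * A, then convert A → μA (×10^6)
I = 8.819×10^-5 * 2 * 10^6 = 176.38 μA

176.38 μA


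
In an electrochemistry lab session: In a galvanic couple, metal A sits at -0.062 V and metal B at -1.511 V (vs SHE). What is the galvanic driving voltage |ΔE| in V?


Driving voltage is the absolute potential difference.
|ΔE| = |-0.062 − (-1.511)| = 1.449 V

1.449 V


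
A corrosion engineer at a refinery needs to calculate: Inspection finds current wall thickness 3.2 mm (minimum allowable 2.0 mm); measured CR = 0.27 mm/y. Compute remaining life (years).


Apply the remaining-life relation: RL = (t_current − t_min) / CR
RL = (3.2 − 2.0) / 0.27 = 1.2 / 0.27 = 4.4 years

4.4 years


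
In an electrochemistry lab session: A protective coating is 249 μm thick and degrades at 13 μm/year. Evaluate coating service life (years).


Service life = thickness / degradation rate
Life = 249 / 13 = 19.2 years

19.2 years


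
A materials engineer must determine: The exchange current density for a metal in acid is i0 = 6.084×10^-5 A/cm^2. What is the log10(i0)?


i0 = 6.084×10^-5 A/cm^2
log10(i0) = -4.216

-4.216


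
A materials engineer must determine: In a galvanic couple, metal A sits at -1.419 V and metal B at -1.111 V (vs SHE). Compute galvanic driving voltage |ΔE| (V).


Driving voltage is the absolute potential difference.
|ΔE| = |-1.419 − (-1.111)| = 0.308 V

0.308 V


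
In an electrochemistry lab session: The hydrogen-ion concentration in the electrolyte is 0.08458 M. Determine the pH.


pH = −log10[H+]
pH = −log10(0.08458) = 1.07

1.07


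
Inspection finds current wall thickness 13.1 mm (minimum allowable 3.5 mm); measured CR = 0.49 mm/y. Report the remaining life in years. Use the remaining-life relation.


Apply the remaining-life relation: RL = (t_current − t_min) / CR
RL = (13.1 − 3.5) / 0.49 = 9.6 / 0.49 = 19.6 years

19.6 years


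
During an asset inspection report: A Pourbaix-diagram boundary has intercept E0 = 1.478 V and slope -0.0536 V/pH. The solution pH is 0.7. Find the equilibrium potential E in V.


Apply the Pourbaix line equation: E = E0 + slope*pH
E = 1.478 + (-0.0536)*0.7 = 1.478 + (-0.03752) = 1.44048 V
Rounded to 3 decimal places: E = 1.440 V

1.440 V


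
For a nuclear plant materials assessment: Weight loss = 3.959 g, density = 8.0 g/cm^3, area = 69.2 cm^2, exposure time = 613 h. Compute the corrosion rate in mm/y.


Apply the mm/y weight-loss relation: CR = 87600 * W / (D * A * T)
Numerator: 87600 * 3.959 = 346808.4
Denominator: 8.0 * 69.2 * 613 = 339356.8
CR = 346808.4 / 339356.8 = 1.022 mm/y

1.022 mm/y


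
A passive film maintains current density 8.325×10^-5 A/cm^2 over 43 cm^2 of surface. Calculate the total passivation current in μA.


I = i_pass * A, then convert A → μA (×10^6)
I = 8.325×10^-5 * 43 * 10^6 = 3579.75 μA

3579.75 μA


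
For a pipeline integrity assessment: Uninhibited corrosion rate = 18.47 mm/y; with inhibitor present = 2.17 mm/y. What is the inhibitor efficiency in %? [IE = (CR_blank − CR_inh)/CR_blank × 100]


Apply the inhibitor-efficiency definition: IE = (CR_blank − CR_inh)/CR_blank × 100
IE = (18.47 − 2.17) / 18.47 × 100
IE = 16.3 / 18.47 × 100 = 88.3 %

88.3 %


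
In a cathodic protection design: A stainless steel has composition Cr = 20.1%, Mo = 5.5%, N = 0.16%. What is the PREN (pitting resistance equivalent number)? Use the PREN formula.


Apply the PREN formula: PREN = Cr + 3.3*Mo + 16*N
PREN = 20.1 + 3.3*5.5 + 16*0.16
PREN = 20.1 + 18.15 + 2.56 = 40.81

40.81


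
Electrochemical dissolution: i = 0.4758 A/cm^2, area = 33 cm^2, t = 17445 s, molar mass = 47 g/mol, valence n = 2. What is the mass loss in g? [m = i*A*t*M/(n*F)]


Apply Faraday's law: m = i*A*t*M / (n*F)
Total charge passed Q = i*A*t = 0.4758*33*17445 = 273910.923 C
m = Q*M/(n*F) = 273910.923*47/(2*96485) = 66.71407 g

66.71407 g


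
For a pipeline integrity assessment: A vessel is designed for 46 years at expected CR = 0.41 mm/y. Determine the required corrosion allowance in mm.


Corrosion allowance = CR × design life
CA = 0.41 * 46 = 18.86 mm

18.86 mm


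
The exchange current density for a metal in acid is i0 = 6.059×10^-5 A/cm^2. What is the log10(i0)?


i0 = 6.059×10^-5 A/cm^2
log10(i0) = -4.218

-4.218


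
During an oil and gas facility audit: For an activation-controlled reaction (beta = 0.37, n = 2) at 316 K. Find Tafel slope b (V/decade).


Apply the Tafel slope relation: b = 2.303*R*T/(beta*n*F)
Numerator: 2.303 * 8.314 * 316 = 6050.5
Denominator: 0.37 * 2 * 96485 = 71398.9
b = 6050.5 / 71398.9 = 0.0847 V/decade

0.0847 V/decade


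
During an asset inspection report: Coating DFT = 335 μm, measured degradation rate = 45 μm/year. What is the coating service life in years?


Service life = thickness / degradation rate
Life = 335 / 45 = 7.4 years

7.4 years


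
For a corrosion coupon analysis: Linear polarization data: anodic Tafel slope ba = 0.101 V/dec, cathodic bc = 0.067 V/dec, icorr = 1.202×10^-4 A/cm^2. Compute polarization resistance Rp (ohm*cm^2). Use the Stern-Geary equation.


Apply the Stern-Geary equation: Rp = ba*bc / (2.303*icorr*(ba+bc))
ba*bc = 0.101*0.067 = 0.006767
ba+bc = 0.168; 2.303*icorr*(ba+bc) = 2.303*1.202×10^-4*0.168 = 4.6505861×10^-5
Rp = 0.006767 / 4.6505861×10^-5 = 145.5 ohm*cm^2

145.5 ohm*cm^2


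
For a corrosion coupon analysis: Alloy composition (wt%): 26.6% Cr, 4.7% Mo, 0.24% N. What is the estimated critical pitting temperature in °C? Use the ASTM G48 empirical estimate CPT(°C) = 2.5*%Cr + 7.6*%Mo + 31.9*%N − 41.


Apply the ASTM G48 empirical CPT estimate: CPT(°C) = 2.5*%Cr + 7.6*%Mo + 31.9*%N − 41
2.5*26.6 = 66.5; 7.6*4.7 = 35.72; 31.9*0.24 = 7.656
CPT = 66.5 + 35.72 + 7.656 − 41 = 68.876 °C
Rounded to 0.1 °C: CPT ≈ 68.9 °C

68.9 °C


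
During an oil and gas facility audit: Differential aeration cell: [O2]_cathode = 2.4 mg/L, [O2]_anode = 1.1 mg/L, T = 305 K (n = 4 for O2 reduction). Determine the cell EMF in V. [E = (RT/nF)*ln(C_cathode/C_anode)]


Apply the Nernst concentration-cell relation: E = (RT/nF)*ln(C_cathode/C_anode)
RT/nF = 8.314*305/(4*96485) = 0.00657037 V
ln(2.4/1.1) = 0.78016
E = 0.00657037 * 0.78016 = 0.00513 V

0.00513 V


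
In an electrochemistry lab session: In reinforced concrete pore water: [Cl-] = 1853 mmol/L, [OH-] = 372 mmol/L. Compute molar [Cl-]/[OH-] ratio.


Threshold parameter = [Cl-] / [OH-] (molar basis; both in mmol/L, so units cancel)
Ratio = 1853 / 372 = 4.98

4.98


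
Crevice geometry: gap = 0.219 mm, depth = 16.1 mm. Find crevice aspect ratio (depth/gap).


Aspect ratio = depth / gap
Ratio = 16.1 / 0.219 = 73.5

73.5


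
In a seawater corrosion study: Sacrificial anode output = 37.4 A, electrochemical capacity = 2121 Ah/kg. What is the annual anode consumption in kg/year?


Annual consumption = current * hours per year / capacity
Rate = 37.4 * 8760 / 2121 = 154.5 kg/year

154.5 kg/year


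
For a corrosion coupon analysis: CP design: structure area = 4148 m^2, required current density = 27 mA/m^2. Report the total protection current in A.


I = area * current density, then convert mA → A (÷1000)
I = 4148 * 27 / 1000 = 112.0 A

112.0 A


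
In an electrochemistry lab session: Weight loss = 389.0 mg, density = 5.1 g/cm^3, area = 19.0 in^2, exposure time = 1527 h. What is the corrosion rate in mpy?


Apply the mpy weight-loss relation: CR = 534 * W / (D * A * T)
Numerator: 534 * 389.0 = 207726.0
Denominator: 5.1 * 19.0 * 1527 = 147966.3
CR = 207726.0 / 147966.3 = 1.4039 mpy

1.4039 mpy


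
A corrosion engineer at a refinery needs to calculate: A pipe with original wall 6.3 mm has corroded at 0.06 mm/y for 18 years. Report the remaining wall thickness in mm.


Remaining wall = original − CR × time
t = 6.3 − 0.06*18 = 6.3 − 1.08 = 5.22 mm

5.22 mm


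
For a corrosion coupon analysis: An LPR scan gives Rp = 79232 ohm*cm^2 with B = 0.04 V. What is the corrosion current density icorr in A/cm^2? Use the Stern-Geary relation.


Apply the Stern-Geary relation: icorr = B / Rp
icorr = 0.04 / 79232 = 5.048×10^-7 A/cm^2

5.048×10^-7 A/cm^2


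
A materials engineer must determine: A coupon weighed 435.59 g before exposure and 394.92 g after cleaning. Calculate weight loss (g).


Weight loss = initial − final
WL = 435.59 − 394.92 = 40.67 g

40.67 g


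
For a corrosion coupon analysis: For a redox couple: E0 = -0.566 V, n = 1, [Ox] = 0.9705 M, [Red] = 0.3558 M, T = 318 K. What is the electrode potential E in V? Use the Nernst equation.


Apply the Nernst equation: E = E0 + (RT/nF)*ln([Ox]/[Red])
Step 1: RT/nF = 8.314*318/(1*96485) = 0.02740169 V
Step 2: [Ox]/[Red] = 0.9705/0.3558 = 2.727656
Step 3: ln(2.727656) = 1.003443
Step 4: correction = 0.02740169 * 1.003443 = 0.0275 V
E = -0.566 + 0.0275 = -0.5385 V

-0.5385 V


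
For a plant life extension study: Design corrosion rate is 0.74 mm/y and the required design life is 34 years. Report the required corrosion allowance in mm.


Corrosion allowance = CR × design life
CA = 0.74 * 34 = 25.16 mm

25.16 mm


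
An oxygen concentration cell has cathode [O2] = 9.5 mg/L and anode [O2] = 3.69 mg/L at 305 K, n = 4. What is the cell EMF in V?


Apply the Nernst concentration-cell relation: E = (RT/nF)*ln(C_cathode/C_anode)
RT/nF = 8.314*305/(4*96485) = 0.00657037 V
ln(9.5/3.69) = 0.94567
E = 0.00657037 * 0.94567 = 0.00621 V

0.00621 V


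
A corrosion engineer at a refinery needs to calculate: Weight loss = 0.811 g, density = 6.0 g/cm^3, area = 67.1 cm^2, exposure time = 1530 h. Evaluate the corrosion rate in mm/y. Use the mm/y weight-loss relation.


Apply the mm/y weight-loss relation: CR = 87600 * W / (D * A * T)
Numerator: 87600 * 0.811 = 71043.6
Denominator: 6.0 * 67.1 * 1530 = 615978.0
CR = 71043.6 / 615978.0 = 0.1153 mm/y

0.1153 mm/y


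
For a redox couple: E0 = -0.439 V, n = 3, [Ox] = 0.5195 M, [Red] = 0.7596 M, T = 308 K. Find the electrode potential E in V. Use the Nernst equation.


Apply the Nernst equation: E = E0 + (RT/nF)*ln([Ox]/[Red])
Step 1: RT/nF = 8.314*308/(3*96485) = 0.00884667 V
Step 2: [Ox]/[Red] = 0.5195/0.7596 = 0.683913
Step 3: ln(0.683913) = -0.379925
Step 4: correction = 0.00884667 * -0.379925 = -0.003 V
E = -0.439 + -0.003 = -0.442 V

-0.442 V


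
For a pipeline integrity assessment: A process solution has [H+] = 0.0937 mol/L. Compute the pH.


pH = −log10[H+]
pH = −log10(0.0937) = 1.03

1.03


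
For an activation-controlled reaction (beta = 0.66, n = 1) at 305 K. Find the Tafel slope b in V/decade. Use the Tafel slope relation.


Apply the Tafel slope relation: b = 2.303*R*T/(beta*n*F)
Numerator: 2.303 * 8.314 * 305 = 5839.88
Denominator: 0.66 * 1 * 96485 = 63680.1
b = 5839.88 / 63680.1 = 0.092 V/decade

0.092 V/decade


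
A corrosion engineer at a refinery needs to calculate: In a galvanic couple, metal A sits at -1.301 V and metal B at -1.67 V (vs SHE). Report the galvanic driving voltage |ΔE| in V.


Driving voltage is the absolute potential difference.
|ΔE| = |-1.301 − (-1.67)| = 0.369 V

0.369 V


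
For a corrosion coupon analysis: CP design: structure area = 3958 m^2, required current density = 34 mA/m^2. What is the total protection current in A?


I = area * current density, then convert mA → A (÷1000)
I = 3958 * 34 / 1000 = 134.57 A

134.57 A


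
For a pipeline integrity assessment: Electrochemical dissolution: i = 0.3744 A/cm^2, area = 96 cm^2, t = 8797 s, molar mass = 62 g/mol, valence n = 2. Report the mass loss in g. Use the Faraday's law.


Apply Faraday's law: m = i*A*t*M / (n*F)
Total charge passed Q = i*A*t = 0.3744*96*8797 = 316185.2928 C
m = Q*M/(n*F) = 316185.2928*62/(2*96485) = 101.58827 g

101.58827 g


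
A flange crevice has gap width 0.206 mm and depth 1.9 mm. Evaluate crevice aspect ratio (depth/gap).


Aspect ratio = depth / gap
Ratio = 1.9 / 0.206 = 9.2

9.2


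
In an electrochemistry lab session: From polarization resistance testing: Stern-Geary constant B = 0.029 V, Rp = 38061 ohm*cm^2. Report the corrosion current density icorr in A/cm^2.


Apply the Stern-Geary relation: icorr = B / Rp
icorr = 0.029 / 38061 = 7.619×10^-7 A/cm^2

7.619×10^-7 A/cm^2


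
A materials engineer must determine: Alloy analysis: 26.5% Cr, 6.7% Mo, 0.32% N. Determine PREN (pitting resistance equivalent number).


Apply the PREN formula: PREN = Cr + 3.3*Mo + 16*N
PREN = 26.5 + 3.3*6.7 + 16*0.32
PREN = 26.5 + 22.11 + 5.12 = 53.73

53.73


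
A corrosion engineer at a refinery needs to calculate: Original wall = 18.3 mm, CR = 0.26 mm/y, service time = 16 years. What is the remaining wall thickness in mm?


Remaining wall = original − CR × time
t = 18.3 − 0.26*16 = 18.3 − 4.16 = 14.14 mm

14.14 mm


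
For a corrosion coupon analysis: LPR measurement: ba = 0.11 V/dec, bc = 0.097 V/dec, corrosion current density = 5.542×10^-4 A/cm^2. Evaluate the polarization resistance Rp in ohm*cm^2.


Apply the Stern-Geary equation: Rp = ba*bc / (2.303*icorr*(ba+bc))
ba*bc = 0.11*0.097 = 0.01067
ba+bc = 0.207; 2.303*icorr*(ba+bc) = 2.303*5.542×10^-4*0.207 = 2.6419878×10^-4
Rp = 0.01067 / 2.6419878×10^-4 = 40.39 ohm*cm^2

40.39 ohm*cm^2


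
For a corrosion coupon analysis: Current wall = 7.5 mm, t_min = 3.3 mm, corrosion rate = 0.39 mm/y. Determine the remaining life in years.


Apply the remaining-life relation: RL = (t_current − t_min) / CR
RL = (7.5 − 3.3) / 0.39 = 4.2 / 0.39 = 10.8 years

10.8 years


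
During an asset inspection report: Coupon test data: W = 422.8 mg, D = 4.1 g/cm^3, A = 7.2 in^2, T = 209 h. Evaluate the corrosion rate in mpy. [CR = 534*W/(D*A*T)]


Apply the mpy weight-loss relation: CR = 534 * W / (D * A * T)
Numerator: 534 * 422.8 = 225775.2
Denominator: 4.1 * 7.2 * 209 = 6169.68
CR = 225775.2 / 6169.68 = 36.594 mpy

36.594 mpy


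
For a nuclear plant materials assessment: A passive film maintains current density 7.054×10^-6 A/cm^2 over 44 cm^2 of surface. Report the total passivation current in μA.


I = i_pass * A, then convert A → μA (×10^6)
I = 7.054×10^-6 * 44 * 10^6 = 310.38 μA

310.38 μA


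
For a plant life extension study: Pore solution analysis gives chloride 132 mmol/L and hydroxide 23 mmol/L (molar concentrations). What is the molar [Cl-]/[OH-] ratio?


Threshold parameter = [Cl-] / [OH-] (molar basis; both in mmol/L, so units cancel)
Ratio = 132 / 23 = 5.74

5.74


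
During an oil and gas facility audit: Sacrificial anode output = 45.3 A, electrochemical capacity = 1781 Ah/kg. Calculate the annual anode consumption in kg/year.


Annual consumption = current * hours per year / capacity
Rate = 45.3 * 8760 / 1781 = 222.8 kg/year

222.8 kg/year


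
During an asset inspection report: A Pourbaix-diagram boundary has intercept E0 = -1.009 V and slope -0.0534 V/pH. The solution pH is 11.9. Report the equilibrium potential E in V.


Apply the Pourbaix line equation: E = E0 + slope*pH
E = -1.009 + (-0.0534)*11.9 = -1.009 + (-0.63546) = -1.64446 V
Rounded to 3 decimal places: E = -1.644 V

-1.644 V


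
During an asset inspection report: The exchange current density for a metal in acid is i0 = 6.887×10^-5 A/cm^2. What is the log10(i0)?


i0 = 6.887×10^-5 A/cm^2
log10(i0) = -4.162

-4.162


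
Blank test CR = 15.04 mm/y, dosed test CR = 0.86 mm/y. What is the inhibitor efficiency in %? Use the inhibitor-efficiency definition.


Apply the inhibitor-efficiency definition: IE = (CR_blank − CR_inh)/CR_blank × 100
IE = (15.04 − 0.86) / 15.04 × 100
IE = 14.18 / 15.04 × 100 = 94.3 %

94.3 %


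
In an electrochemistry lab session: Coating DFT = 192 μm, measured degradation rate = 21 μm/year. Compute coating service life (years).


Service life = thickness / degradation rate
Life = 192 / 21 = 9.1 years

9.1 years


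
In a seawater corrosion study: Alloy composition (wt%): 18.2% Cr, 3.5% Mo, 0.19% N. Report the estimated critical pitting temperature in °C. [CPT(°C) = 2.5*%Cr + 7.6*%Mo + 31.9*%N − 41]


Apply the ASTM G48 empirical CPT estimate: CPT(°C) = 2.5*%Cr + 7.6*%Mo + 31.9*%N − 41
2.5*18.2 = 45.5; 7.6*3.5 = 26.6; 31.9*0.19 = 6.061
CPT = 45.5 + 26.6 + 6.061 − 41 = 37.161 °C
Rounded to 0.1 °C: CPT ≈ 37.2 °C

37.2 °C


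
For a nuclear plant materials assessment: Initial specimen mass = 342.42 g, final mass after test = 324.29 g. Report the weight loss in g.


Weight loss = initial − final
WL = 342.42 − 324.29 = 18.13 g

18.13 g


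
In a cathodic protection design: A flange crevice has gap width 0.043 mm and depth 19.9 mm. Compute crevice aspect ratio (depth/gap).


Aspect ratio = depth / gap
Ratio = 19.9 / 0.043 = 462.8

462.8


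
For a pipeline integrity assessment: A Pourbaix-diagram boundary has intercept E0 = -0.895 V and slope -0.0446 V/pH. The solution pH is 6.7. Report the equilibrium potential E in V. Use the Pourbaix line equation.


Apply the Pourbaix line equation: E = E0 + slope*pH
E = -0.895 + (-0.0446)*6.7 = -0.895 + (-0.29882) = -1.19382 V
Rounded to 3 decimal places: E = -1.194 V

-1.194 V


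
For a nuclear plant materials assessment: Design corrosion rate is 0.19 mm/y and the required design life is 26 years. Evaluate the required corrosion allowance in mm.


Corrosion allowance = CR × design life
CA = 0.19 * 26 = 4.94 mm

4.94 mm


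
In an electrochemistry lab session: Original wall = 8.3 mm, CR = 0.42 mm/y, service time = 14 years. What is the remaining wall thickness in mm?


Remaining wall = original − CR × time
t = 8.3 − 0.42*14 = 8.3 − 5.88 = 2.42 mm

2.42 mm
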